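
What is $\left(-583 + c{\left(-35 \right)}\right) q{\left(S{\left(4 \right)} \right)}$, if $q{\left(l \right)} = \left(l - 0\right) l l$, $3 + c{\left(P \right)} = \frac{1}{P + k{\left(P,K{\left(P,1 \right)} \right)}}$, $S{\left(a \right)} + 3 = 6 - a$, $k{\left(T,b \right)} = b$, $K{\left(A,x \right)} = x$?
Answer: $\frac{19925}{34} \approx 586.03$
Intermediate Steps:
$S{\left(a \right)} = 3 - a$ ($S{\left(a \right)} = -3 - \left(-6 + a\right) = 3 - a$)
$c{\left(P \right)} = -3 + \frac{1}{1 + P}$ ($c{\left(P \right)} = -3 + \frac{1}{P + 1} = -3 + \frac{1}{1 + P}$)
$q{\left(l \right)} = l^{3}$ ($q{\left(l \right)} = \left(l + 0\right) l l = l l l = l^{2} l = l^{3}$)
$\left(-583 + c{\left(-35 \right)}\right) q{\left(S{\left(4 \right)} \right)} = \left(-583 + \frac{-2 - -105}{1 - 35}\right) \left(3 - 4\right)^{3} = \left(-583 + \frac{-2 + 105}{-34}\right) \left(3 - 4\right)^{3} = \left(-583 - \frac{103}{34}\right) \left(-1\right)^{3} = \left(-583 - \frac{103}{34}\right) \left(-1\right) = \left(- \frac{19925}{34}\right) \left(-1\right) = \frac{19925}{34}$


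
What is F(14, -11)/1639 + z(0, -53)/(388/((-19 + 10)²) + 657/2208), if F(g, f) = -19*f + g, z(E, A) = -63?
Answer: -6088131851/497120173 ≈ -12.247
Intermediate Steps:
F(g, f) = g - 19*f
F(14, -11)/1639 + z(0, -53)/(388/((-19 + 10)²) + 657/2208) = (14 - 19*(-11))/1639 - 63/(388/((-19 + 10)²) + 657/2208) = (14 + 209)*(1/1639) - 63/(388/((-9)²) + 657*(1/2208)) = 223*(1/1639) - 63/(388/81 + 219/736) = 223/1639 - 63/(388*(1/81) + 219/736) = 223/1639 - 63/(388/81 + 219/736) = 223/1639 - 63/303307/59616 = 223/1639 - 63*59616/303307 = 223/1639 - 3755808/303307 = -6088131851/497120173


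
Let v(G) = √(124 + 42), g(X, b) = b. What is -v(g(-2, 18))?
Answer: -√166 ≈ -12.884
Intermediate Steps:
v(G) = √166
-v(g(-2, 18)) = -√166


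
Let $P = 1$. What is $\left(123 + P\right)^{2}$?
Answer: $15376$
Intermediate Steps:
$\left(123 + P\right)^{2} = \left(123 + 1\right)^{2} = 124^{2} = 15376$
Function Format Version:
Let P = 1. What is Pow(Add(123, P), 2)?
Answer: 15376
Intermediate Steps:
Pow(Add(123, P), 2) = Pow(Add(123, 1), 2) = Pow(124, 2) = 15376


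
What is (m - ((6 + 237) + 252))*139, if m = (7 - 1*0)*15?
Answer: -54210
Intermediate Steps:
m = 105 (m = (7 + 0)*15 = 7*15 = 105)
(m - ((6 + 237) + 252))*139 = (105 - ((6 + 237) + 252))*139 = (105 - (243 + 252))*139 = (105 - 1*495)*139 = (105 - 495)*139 = -390*139 = -54210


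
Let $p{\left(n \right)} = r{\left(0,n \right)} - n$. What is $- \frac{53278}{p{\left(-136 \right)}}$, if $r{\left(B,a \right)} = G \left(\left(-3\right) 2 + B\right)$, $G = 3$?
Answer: $- \frac{26639}{59} \approx -451.51$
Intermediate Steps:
$r{\left(B,a \right)} = -18 + 3 B$ ($r{\left(B,a \right)} = 3 \left(\left(-3\right) 2 + B\right) = 3 \left(-6 + B\right) = -18 + 3 B$)
$p{\left(n \right)} = -18 - n$ ($p{\left(n \right)} = \left(-18 + 3 \cdot 0\right) - n = \left(-18 + 0\right) - n = -18 - n$)
$- \frac{53278}{p{\left(-136 \right)}} = - \frac{53278}{-18 - -136} = - \frac{53278}{-18 + 136} = - \frac{53278}{118} = \left(-53278\right) \frac{1}{118} = - \frac{26639}{59}$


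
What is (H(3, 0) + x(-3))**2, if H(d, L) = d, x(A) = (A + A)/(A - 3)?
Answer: 16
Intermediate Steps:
x(A) = 2*A/(-3 + A) (x(A) = (2*A)/(-3 + A) = 2*A/(-3 + A))
(H(3, 0) + x(-3))**2 = (3 + 2*(-3)/(-3 - 3))**2 = (3 + 2*(-3)/(-6))**2 = (3 + 2*(-3)*(-1/6))**2 = (3 + 1)**2 = 4**2 = 16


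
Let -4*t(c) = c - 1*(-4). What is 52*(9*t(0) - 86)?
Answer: -4940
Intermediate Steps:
t(c) = -1 - c/4 (t(c) = -(c - 1*(-4))/4 = -(c + 4)/4 = -(4 + c)/4 = -1 - c/4)
52*(9*t(0) - 86) = 52*(9*(-1 - ¼*0) - 86) = 52*(9*(-1 + 0) - 86) = 52*(9*(-1) - 86) = 52*(-9 - 86) = 52*(-95) = -4940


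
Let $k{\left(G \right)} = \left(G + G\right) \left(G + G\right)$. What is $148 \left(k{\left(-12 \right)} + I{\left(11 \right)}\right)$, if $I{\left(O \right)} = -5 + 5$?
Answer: $85248$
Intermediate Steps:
$I{\left(O \right)} = 0$
$k{\left(G \right)} = 4 G^{2}$ ($k{\left(G \right)} = 2 G 2 G = 4 G^{2}$)
$148 \left(k{\left(-12 \right)} + I{\left(11 \right)}\right) = 148 \left(4 \left(-12\right)^{2} + 0\right) = 148 \left(4 \cdot 144 + 0\right) = 148 \left(576 + 0\right) = 148 \cdot 576 = 85248$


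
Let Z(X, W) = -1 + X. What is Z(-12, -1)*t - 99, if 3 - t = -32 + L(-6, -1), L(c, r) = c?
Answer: -632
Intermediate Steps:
t = 41 (t = 3 - (-32 - 6) = 3 - 1*(-38) = 3 + 38 = 41)
Z(-12, -1)*t - 99 = (-1 - 12)*41 - 99 = -13*41 - 99 = -533 - 99 = -632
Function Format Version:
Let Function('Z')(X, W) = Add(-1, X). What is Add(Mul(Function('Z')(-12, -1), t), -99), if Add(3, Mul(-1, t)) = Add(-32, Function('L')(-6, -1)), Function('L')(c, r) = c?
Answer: -632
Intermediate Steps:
t = 41 (t = Add(3, Mul(-1, Add(-32, -6))) = Add(3, Mul(-1, -38)) = Add(3, 38) = 41)
Add(Mul(Function('Z')(-12, -1), t), -99) = Add(Mul(Add(-1, -12), 41), -99) = Add(Mul(-13, 41), -99) = Add(-533, -99) = -632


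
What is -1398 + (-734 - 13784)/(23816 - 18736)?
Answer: -3558179/2540 ≈ -1400.9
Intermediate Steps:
-1398 + (-734 - 13784)/(23816 - 18736) = -1398 - 14518/5080 = -1398 - 14518*1/5080 = -1398 - 7259/2540 = -3558179/2540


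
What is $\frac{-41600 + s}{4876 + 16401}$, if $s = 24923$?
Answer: $- \frac{16677}{21277} \approx -0.7838$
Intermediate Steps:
$\frac{-41600 + s}{4876 + 16401} = \frac{-41600 + 24923}{4876 + 16401} = - \frac{16677}{21277}$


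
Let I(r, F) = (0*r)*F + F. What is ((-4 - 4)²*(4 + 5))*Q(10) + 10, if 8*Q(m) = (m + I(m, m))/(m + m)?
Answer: 82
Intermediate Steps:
I(r, F) = F (I(r, F) = 0*F + F = 0 + F = F)
Q(m) = ⅛ (Q(m) = ((m + m)/(m + m))/8 = ((2*m)/((2*m)))/8 = ((2*m)*(1/(2*m)))/8 = (⅛)*1 = ⅛)
((-4 - 4)²*(4 + 5))*Q(10) + 10 = ((-4 - 4)²*(4 + 5))*(⅛) + 10 = ((-8)²*9)*(⅛) + 10 = (64*9)*(⅛) + 10 = 576*(⅛) + 10 = 72 + 10 = 82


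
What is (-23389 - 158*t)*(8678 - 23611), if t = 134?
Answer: 665429413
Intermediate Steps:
(-23389 - 158*t)*(8678 - 23611) = (-23389 - 158*134)*(8678 - 23611) = (-23389 - 21172)*(-14933) = -44561*(-14933) = 665429413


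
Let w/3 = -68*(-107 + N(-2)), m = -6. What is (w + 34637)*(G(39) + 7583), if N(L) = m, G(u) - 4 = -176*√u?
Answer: 437686443 - 10153264*√39 ≈ 3.7428e+8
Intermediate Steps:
G(u) = 4 - 176*√u
N(L) = -6
w = 23052 (w = 3*(-68*(-107 - 6)) = 3*(-68*(-113)) = 3*7684 = 23052)
(w + 34637)*(G(39) + 7583) = (23052 + 34637)*((4 - 176*√39) + 7583) = 57689*(7587 - 176*√39) = 437686443 - 10153264*√39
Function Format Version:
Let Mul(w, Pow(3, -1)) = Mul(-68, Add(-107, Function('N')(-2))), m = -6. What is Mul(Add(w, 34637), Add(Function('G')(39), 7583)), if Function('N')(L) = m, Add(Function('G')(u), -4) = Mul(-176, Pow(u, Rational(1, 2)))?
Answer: Add(437686443, Mul(-10153264, Pow(39, Rational(1, 2)))) ≈ 3.7428e+8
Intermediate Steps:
Function('G')(u) = Add(4, Mul(-176, Pow(u, Rational(1, 2))))
Function('N')(L) = -6
w = 23052 (w = Mul(3, Mul(-68, Add(-107, -6))) = Mul(3, Mul(-68, -113)) = Mul(3, 7684) = 23052)
Mul(Add(w, 34637), Add(Function('G')(39), 7583)) = Mul(Add(23052, 34637), Add(Add(4, Mul(-176, Pow(39, Rational(1, 2)))), 7583)) = Mul(57689, Add(7587, Mul(-176, Pow(39, Rational(1, 2))))) = Add(437686443, Mul(-10153264, Pow(39, Rational(1, 2))))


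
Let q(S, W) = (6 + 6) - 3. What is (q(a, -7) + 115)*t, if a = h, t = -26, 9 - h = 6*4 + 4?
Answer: -3224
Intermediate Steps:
h = -19 (h = 9 - (6*4 + 4) = 9 - (24 + 4) = 9 - 1*28 = 9 - 28 = -19)
a = -19
q(S, W) = 9 (q(S, W) = 12 - 3 = 9)
(q(a, -7) + 115)*t = (9 + 115)*(-26) = 124*(-26) = -3224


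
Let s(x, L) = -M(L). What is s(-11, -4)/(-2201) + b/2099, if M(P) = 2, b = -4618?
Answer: -10160020/4619899 ≈ -2.1992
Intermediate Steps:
s(x, L) = -2 (s(x, L) = -1*2 = -2)
s(-11, -4)/(-2201) + b/2099 = -2/(-2201) - 4618/2099 = -2*(-1/2201) - 4618*1/2099 = 2/2201 - 4618/2099 = -10160020/4619899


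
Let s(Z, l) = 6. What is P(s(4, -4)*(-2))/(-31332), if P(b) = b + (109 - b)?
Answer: -109/31332 ≈ -0.0034789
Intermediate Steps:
P(b) = 109
P(s(4, -4)*(-2))/(-31332) = 109/(-31332) = 109*(-1/31332) = -109/31332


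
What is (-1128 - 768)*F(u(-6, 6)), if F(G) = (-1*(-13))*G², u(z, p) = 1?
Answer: -24648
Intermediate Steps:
F(G) = 13*G²
(-1128 - 768)*F(u(-6, 6)) = (-1128 - 768)*(13*1²) = -24648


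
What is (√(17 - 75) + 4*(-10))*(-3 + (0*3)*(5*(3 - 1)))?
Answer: 120 - 3*I*√58 ≈ 120.0 - 22.847*I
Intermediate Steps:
(√(17 - 75) + 4*(-10))*(-3 + (0*3)*(5*(3 - 1))) = (√(-58) - 40)*(-3 + 0*(5*2)) = (I*√58 - 40)*(-3 + 0*10) = (-40 + I*√58)*(-3 + 0) = (-40 + I*√58)*(-3) = 120 - 3*I*√58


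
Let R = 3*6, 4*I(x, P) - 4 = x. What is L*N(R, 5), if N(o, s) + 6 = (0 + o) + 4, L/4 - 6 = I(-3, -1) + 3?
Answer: 592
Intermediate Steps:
I(x, P) = 1 + x/4
R = 18
L = 37 (L = 24 + 4*((1 + (¼)*(-3)) + 3) = 24 + 4*((1 - ¾) + 3) = 24 + 4*(¼ + 3) = 24 + 4*(13/4) = 24 + 13 = 37)
N(o, s) = -2 + o (N(o, s) = -6 + ((0 + o) + 4) = -6 + (o + 4) = -6 + (4 + o) = -2 + o)
L*N(R, 5) = 37*(-2 + 18) = 37*16 = 592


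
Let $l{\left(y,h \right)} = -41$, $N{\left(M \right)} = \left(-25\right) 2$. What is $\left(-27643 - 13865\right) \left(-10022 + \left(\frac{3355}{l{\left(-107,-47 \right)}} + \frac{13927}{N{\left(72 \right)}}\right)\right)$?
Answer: $\frac{441725168178}{1025} \approx 4.3095 \cdot 10^{8}$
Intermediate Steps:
$N{\left(M \right)} = -50$
$\left(-27643 - 13865\right) \left(-10022 + \left(\frac{3355}{l{\left(-107,-47 \right)}} + \frac{13927}{N{\left(72 \right)}}\right)\right) = \left(-27643 - 13865\right) \left(-10022 + \left(\frac{3355}{-41} + \frac{13927}{-50}\right)\right) = - 41508 \left(-10022 + \left(3355 \left(- \frac{1}{41}\right) + 13927 \left(- \frac{1}{50}\right)\right)\right) = - 41508 \left(-10022 - \frac{738757}{2050}\right) = \left(-41508\right) \left(- \frac{21283857}{2050}\right) = \frac{441725168178}{1025}$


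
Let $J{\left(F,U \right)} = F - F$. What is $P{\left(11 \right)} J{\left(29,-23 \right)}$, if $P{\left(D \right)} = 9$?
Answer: $0$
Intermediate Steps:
$J{\left(F,U \right)} = 0$
$P{\left(11 \right)} J{\left(29,-23 \right)} = 9 \cdot 0 = 0$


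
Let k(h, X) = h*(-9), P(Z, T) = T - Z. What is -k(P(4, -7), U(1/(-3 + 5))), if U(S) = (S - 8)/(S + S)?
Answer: -99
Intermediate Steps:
U(S) = (-8 + S)/(2*S) (U(S) = (-8 + S)/((2*S)) = (-8 + S)*(1/(2*S)) = (-8 + S)/(2*S))
k(h, X) = -9*h
-k(P(4, -7), U(1/(-3 + 5))) = -(-9)*(-7 - 1*4) = -(-9)*(-7 - 4) = -(-9)*(-11) = -1*99 = -99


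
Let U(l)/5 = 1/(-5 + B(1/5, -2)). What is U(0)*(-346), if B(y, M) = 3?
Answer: 865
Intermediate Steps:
U(l) = -5/2 (U(l) = 5/(-5 + 3) = 5/(-2) = 5*(-1/2) = -5/2)
U(0)*(-346) = -5/2*(-346) = 865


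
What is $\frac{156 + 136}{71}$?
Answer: $\frac{292}{71} \approx 4.1127$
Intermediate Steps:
$\frac{156 + 136}{71} = \frac{1}{71} \cdot 292 = \frac{292}{71}$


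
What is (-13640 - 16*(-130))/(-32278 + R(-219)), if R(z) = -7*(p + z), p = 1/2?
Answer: 23120/61497 ≈ 0.37595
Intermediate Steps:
p = ½ ≈ 0.50000
R(z) = -7/2 - 7*z (R(z) = -7*(½ + z) = -7/2 - 7*z)
(-13640 - 16*(-130))/(-32278 + R(-219)) = (-13640 - 16*(-130))/(-32278 + (-7/2 - 7*(-219))) = (-13640 + 2080)/(-32278 + (-7/2 + 1533)) = -11560/(-32278 + 3059/2) = -11560/(-61497/2) = -11560*(-2/61497) = 23120/61497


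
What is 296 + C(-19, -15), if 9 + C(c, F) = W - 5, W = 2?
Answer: 284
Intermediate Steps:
C(c, F) = -12 (C(c, F) = -9 + (2 - 5) = -9 - 3 = -12)
296 + C(-19, -15) = 296 - 12 = 284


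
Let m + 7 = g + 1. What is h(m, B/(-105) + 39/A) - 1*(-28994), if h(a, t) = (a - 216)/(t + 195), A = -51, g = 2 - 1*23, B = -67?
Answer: 10085100151/347849 ≈ 28993.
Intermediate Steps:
g = -21 (g = 2 - 23 = -21)
m = -27 (m = -7 + (-21 + 1) = -7 - 20 = -27)
h(a, t) = (-216 + a)/(195 + t)
h(m, B/(-105) + 39/A) - 1*(-28994) = (-216 - 27)/(195 + (-67/(-105) + 39/(-51))) - 1*(-28994) = -243/(195 + (-67*(-1/105) + 39*(-1/51))) + 28994 = -243/(195 + (67/105 - 13/17)) + 28994 = -243/(195 - 226/1785) + 28994 = -243/(347849/1785) + 28994 = (1785/347849)*(-243) + 28994 = -433755/347849 + 28994 = 10085100151/347849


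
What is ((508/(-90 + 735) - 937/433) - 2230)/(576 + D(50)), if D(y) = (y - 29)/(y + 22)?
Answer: -4985519608/1287596945 ≈ -3.8720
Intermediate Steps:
D(y) = (-29 + y)/(22 + y)
((508/(-90 + 735) - 937/433) - 2230)/(576 + D(50)) = ((508/(-90 + 735) - 937/433) - 2230)/(576 + (-29 + 50)/(22 + 50)) = ((508/645 - 937*1/433) - 2230)/(576 + 21/72) = ((508*(1/645) - 937/433) - 2230)/(576 + (1/72)*21) = ((508/645 - 937/433) - 2230)/(576 + 7/24) = (-384401/279285 - 2230)/(13831/24) = -623189951/279285*24/13831 = -4985519608/1287596945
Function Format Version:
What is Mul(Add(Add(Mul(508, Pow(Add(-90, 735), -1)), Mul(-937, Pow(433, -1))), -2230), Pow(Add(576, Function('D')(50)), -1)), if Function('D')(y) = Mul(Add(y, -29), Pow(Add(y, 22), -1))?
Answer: Rational(-4985519608, 1287596945) ≈ -3.8720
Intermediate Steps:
Function('D')(y) = Mul(Pow(Add(22, y), -1), Add(-29, y)) (Function('D')(y) = Mul(Add(-29, y), Pow(Add(22, y), -1)) = Mul(Pow(Add(22, y), -1), Add(-29, y)))
Mul(Add(Add(Mul(508, Pow(Add(-90, 735), -1)), Mul(-937, Pow(433, -1))), -2230), Pow(Add(576, Function('D')(50)), -1)) = Mul(Add(Add(Mul(508, Pow(Add(-90, 735), -1)), Mul(-937, Pow(433, -1))), -2230), Pow(Add(576, Mul(Pow(Add(22, 50), -1), Add(-29, 50))), -1)) = Mul(Add(Add(Mul(508, Pow(645, -1)), Mul(-937, Rational(1, 433))), -2230), Pow(Add(576, Mul(Pow(72, -1), 21)), -1)) = Mul(Add(Add(Mul(508, Rational(1, 645)), Rational(-937, 433)), -2230), Pow(Add(576, Mul(Rational(1, 72), 21)), -1)) = Mul(Add(Add(Rational(508, 645), Rational(-937, 433)), -2230), Pow(Add(576, Rational(7, 24)), -1)) = Mul(Add(Rational(-384401, 279285), -2230), Pow(Rational(13831, 24), -1)) = Mul(Rational(-623189951, 279285), Rational(24, 13831)) = Rational(-4985519608, 1287596945)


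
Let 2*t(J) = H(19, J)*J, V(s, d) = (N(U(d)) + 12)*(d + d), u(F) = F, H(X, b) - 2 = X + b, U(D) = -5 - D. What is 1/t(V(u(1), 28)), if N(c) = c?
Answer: 1/679140 ≈ 1.4725e-6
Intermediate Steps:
H(X, b) = 2 + X + b (H(X, b) = 2 + (X + b) = 2 + X + b)
V(s, d) = 2*d*(7 - d) (V(s, d) = ((-5 - d) + 12)*(d + d) = (7 - d)*(2*d) = 2*d*(7 - d))
t(J) = J*(21 + J)/2 (t(J) = ((2 + 19 + J)*J)/2 = ((21 + J)*J)/2 = (J*(21 + J))/2 = J*(21 + J)/2)
1/t(V(u(1), 28)) = 1/((2*28*(7 - 1*28))*(21 + 2*28*(7 - 1*28))/2) = 1/((2*28*(7 - 28))*(21 + 2*28*(7 - 28))/2) = 1/((2*28*(-21))*(21 + 2*28*(-21))/2) = 1/((½)*(-1176)*(21 - 1176)) = 1/((½)*(-1176)*(-1155)) = 1/679140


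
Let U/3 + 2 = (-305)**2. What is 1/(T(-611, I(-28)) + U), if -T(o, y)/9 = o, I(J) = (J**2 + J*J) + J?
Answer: 1/284568 ≈ 3.5141e-6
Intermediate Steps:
I(J) = J + 2*J**2 (I(J) = (J**2 + J**2) + J = 2*J**2 + J = J + 2*J**2)
T(o, y) = -9*o
U = 279069 (U = -6 + 3*(-305)**2 = -6 + 3*93025 = -6 + 279075 = 279069)
1/(T(-611, I(-28)) + U) = 1/(-9*(-611) + 279069) = 1/(5499 + 279069) = 1/284568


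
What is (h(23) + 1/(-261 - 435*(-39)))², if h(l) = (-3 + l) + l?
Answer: 1362339499249/736796736 ≈ 1849.0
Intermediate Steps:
h(l) = -3 + 2*l
(h(23) + 1/(-261 - 435*(-39)))² = ((-3 + 2*23) + 1/(-261 - 435*(-39)))² = ((-3 + 46) - 1/39/(-696))² = (43 - 1/696*(-1/39))² = (43 + 1/27144)² = (1167193/27144)² = 1362339499249/736796736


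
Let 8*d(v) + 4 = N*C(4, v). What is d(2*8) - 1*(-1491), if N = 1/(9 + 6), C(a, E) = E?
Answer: 44719/30 ≈ 1490.6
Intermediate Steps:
N = 1/15 ≈ 0.066667
d(v) = -½ + v/120 (d(v) = -½ + (v/15)/8 = -½ + v/120)
d(2*8) - 1*(-1491) = (-½ + (2*8)/120) - 1*(-1491) = (-½ + (1/120)*16) + 1491 = (-½ + 2/15) + 1491 = -11/30 + 1491 = 44719/30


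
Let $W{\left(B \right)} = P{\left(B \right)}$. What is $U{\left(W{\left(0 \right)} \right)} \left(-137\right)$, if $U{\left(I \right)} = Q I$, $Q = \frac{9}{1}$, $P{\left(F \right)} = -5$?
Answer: $6165$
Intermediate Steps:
$W{\left(B \right)} = -5$
$Q = 9$ ($Q = 9 \cdot 1 = 9$)
$U{\left(I \right)} = 9 I$
$U{\left(W{\left(0 \right)} \right)} \left(-137\right) = 9 \left(-5\right) \left(-137\right) = \left(-45\right) \left(-137\right) = 6165$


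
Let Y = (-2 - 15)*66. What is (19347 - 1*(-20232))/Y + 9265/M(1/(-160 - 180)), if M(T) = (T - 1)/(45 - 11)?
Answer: -331084053/1054 ≈ -3.1412e+5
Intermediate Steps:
Y = -1122 (Y = -17*66 = -1122)
M(T) = -1/34 + T/34 (M(T) = (-1 + T)/34 = (-1 + T)*(1/34) = -1/34 + T/34)
(19347 - 1*(-20232))/Y + 9265/M(1/(-160 - 180)) = (19347 - 1*(-20232))/(-1122) + 9265/(-1/34 + 1/(34*(-160 - 180))) = (19347 + 20232)*(-1/1122) + 9265/(-1/34 + (1/34)/(-340)) = 39579*(-1/1122) + 9265/(-1/34 + (1/34)*(-1/340)) = -13193/374 + 9265/(-1/34 - 1/11560) = -13193/374 + 9265/(-341/11560) = -13193/374 + 9265*(-11560/341) = -13193/374 - 107103400/341 = -331084053/1054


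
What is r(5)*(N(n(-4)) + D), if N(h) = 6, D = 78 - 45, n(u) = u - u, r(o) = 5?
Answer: 195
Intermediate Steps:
n(u) = 0
D = 33
r(5)*(N(n(-4)) + D) = 5*(6 + 33) = 5*39 = 195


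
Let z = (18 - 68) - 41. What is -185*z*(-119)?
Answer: -2003365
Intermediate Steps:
z = -91 (z = -50 - 41 = -91)
-185*z*(-119) = -185*(-91)*(-119) = 16835*(-119) = -2003365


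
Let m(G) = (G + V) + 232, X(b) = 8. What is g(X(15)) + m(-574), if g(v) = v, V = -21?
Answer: -355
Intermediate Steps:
m(G) = 211 + G (m(G) = (G - 21) + 232 = (-21 + G) + 232 = 211 + G)
g(X(15)) + m(-574) = 8 + (211 - 574) = 8 - 363 = -355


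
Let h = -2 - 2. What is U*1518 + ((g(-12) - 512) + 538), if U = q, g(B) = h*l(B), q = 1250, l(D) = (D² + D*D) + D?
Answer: 1896422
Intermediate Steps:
l(D) = D + 2*D² (l(D) = (D² + D²) + D = 2*D² + D = D + 2*D²)
h = -4
g(B) = -4*B*(1 + 2*B)
U = 1250
U*1518 + ((g(-12) - 512) + 538) = 1250*1518 + ((-4*(-12)*(1 + 2*(-12)) - 512) + 538) = 1897500 + ((-4*(-12)*(1 - 24) - 512) + 538) = 1897500 + ((-4*(-12)*(-23) - 512) + 538) = 1897500 + ((-1104 - 512) + 538) = 1897500 + (-1616 + 538) = 1897500 - 1078 = 1896422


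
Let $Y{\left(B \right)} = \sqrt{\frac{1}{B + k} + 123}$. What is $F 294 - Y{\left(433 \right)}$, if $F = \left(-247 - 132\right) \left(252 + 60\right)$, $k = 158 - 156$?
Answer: $-34764912 - \frac{\sqrt{23275110}}{435} \approx -3.4765 \cdot 10^{7}$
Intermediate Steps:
$k = 2$ ($k = 158 - 156 = 2$)
$F = -118248$ ($F = \left(-379\right) 312 = -118248$)
$Y{\left(B \right)} = \sqrt{123 + \frac{1}{2 + B}}$ ($Y{\left(B \right)} = \sqrt{\frac{1}{B + 2} + 123} = \sqrt{\frac{1}{2 + B} + 123} = \sqrt{123 + \frac{1}{2 + B}}$)
$F 294 - Y{\left(433 \right)} = \left(-118248\right) 294 - \sqrt{\frac{247 + 123 \cdot 433}{2 + 433}} = -34764912 - \sqrt{\frac{247 + 53259}{435}} = -34764912 - \sqrt{\frac{1}{435} \cdot 53506} = -34764912 - \sqrt{\frac{53506}{435}} = -34764912 - \frac{\sqrt{23275110}}{435}$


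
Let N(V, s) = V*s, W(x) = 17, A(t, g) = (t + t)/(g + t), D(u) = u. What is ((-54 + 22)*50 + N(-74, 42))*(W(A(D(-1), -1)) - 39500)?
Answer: 185885964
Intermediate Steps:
A(t, g) = 2*t/(g + t) (A(t, g) = (2*t)/(g + t) = 2*t/(g + t))
((-54 + 22)*50 + N(-74, 42))*(W(A(D(-1), -1)) - 39500) = ((-54 + 22)*50 - 74*42)*(17 - 39500) = (-32*50 - 3108)*(-39483) = (-1600 - 3108)*(-39483) = -4708*(-39483) = 185885964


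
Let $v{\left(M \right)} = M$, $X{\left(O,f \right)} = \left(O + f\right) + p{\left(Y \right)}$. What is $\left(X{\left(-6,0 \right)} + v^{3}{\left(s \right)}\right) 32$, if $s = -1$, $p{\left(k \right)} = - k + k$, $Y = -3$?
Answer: $-224$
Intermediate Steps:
$p{\left(k \right)} = 0$
$X{\left(O,f \right)} = O + f$ ($X{\left(O,f \right)} = \left(O + f\right) + 0 = O + f$)
$\left(X{\left(-6,0 \right)} + v^{3}{\left(s \right)}\right) 32 = \left(\left(-6 + 0\right) + \left(-1\right)^{3}\right) 32 = \left(-6 - 1\right) 32 = \left(-7\right) 32 = -224$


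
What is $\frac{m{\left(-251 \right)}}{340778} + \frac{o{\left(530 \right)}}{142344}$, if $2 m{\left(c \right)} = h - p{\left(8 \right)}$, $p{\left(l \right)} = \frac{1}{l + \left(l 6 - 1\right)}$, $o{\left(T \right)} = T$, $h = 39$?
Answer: $\frac{2521567867}{666980924940} \approx 0.0037806$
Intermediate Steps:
$p{\left(l \right)} = \frac{1}{-1 + 7 l}$ ($p{\left(l \right)} = \frac{1}{l + \left(6 l - 1\right)} = \frac{1}{l + \left(-1 + 6 l\right)} = \frac{1}{-1 + 7 l}$)
$m{\left(c \right)} = \frac{1072}{55}$ ($m{\left(c \right)} = \frac{39 - \frac{1}{-1 + 7 \cdot 8}}{2} = \frac{39 - \frac{1}{-1 + 56}}{2} = \frac{39 - \frac{1}{55}}{2} = \frac{1}{2} \cdot \frac{2144}{55} = \frac{1072}{55}$)
$\frac{m{\left(-251 \right)}}{340778} + \frac{o{\left(530 \right)}}{142344} = \frac{1072}{55 \cdot 340778} + \frac{530}{142344} = \frac{1072}{55} \cdot \frac{1}{340778} + 530 \cdot \frac{1}{142344} = \frac{536}{9371395} + \frac{265}{71172} = \frac{2521567867}{666980924940}$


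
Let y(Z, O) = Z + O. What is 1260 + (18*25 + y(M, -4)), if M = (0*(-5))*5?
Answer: 1706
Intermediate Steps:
M = 0 (M = 0*5 = 0)
y(Z, O) = O + Z
1260 + (18*25 + y(M, -4)) = 1260 + (18*25 + (-4 + 0)) = 1260 + (450 - 4) = 1260 + 446 = 1706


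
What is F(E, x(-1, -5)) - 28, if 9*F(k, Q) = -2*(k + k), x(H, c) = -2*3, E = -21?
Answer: -56/3 ≈ -18.667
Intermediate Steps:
x(H, c) = -6
F(k, Q) = -4*k/9 (F(k, Q) = (-2*(k + k))/9 = (-4*k)/9 = -4*k/9)
F(E, x(-1, -5)) - 28 = -4/9*(-21) - 28 = 28/3 - 28 = -56/3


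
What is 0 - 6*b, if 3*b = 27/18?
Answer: -3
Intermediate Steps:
b = 1/2 (b = (27/18)/3 = (27*(1/18))/3 = (1/3)*(3/2) = 1/2 ≈ 0.50000)
0 - 6*b = 0 - 6*1/2 = 0 - 3 = -3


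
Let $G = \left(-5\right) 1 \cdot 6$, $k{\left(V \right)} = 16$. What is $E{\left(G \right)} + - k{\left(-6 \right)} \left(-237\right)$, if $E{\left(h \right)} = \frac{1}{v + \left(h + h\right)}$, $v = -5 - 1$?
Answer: $\frac{250271}{66} \approx 3792.0$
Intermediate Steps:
$v = -6$ ($v = -5 - 1 = -6$)
$G = -30$ ($G = \left(-5\right) 6 = -30$)
$E{\left(h \right)} = \frac{1}{-6 + 2 h}$ ($E{\left(h \right)} = \frac{1}{-6 + \left(h + h\right)} = \frac{1}{-6 + 2 h}$)
$E{\left(G \right)} + - k{\left(-6 \right)} \left(-237\right) = \frac{1}{2 \left(-3 - 30\right)} + \left(-1\right) 16 \left(-237\right) = \frac{1}{2 \left(-33\right)} - -3792 = \frac{1}{2} \left(- \frac{1}{33}\right) + 3792 = - \frac{1}{66} + 3792 = \frac{250271}{66}$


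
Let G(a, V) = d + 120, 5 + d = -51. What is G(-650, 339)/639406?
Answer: 32/319703 ≈ 0.00010009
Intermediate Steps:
d = -56 (d = -5 - 51 = -56)
G(a, V) = 64 (G(a, V) = -56 + 120 = 64)
G(-650, 339)/639406 = 64/639406 = 64*(1/639406) = 32/319703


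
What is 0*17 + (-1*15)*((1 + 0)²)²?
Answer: -15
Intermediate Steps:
0*17 + (-1*15)*((1 + 0)²)² = 0 - 15*(1²)² = 0 - 15*1² = 0 - 15*1 = 0 - 15 = -15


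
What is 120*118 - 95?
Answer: 14065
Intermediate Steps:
120*118 - 95 = 14160 - 95 = 14065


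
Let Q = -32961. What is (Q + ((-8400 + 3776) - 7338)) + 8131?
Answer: -36792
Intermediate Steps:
(Q + ((-8400 + 3776) - 7338)) + 8131 = (-32961 + ((-8400 + 3776) - 7338)) + 8131 = (-32961 + (-4624 - 7338)) + 8131 = (-32961 - 11962) + 8131 = -44923 + 8131 = -36792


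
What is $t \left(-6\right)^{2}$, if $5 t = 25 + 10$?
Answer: $252$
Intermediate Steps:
$t = 7$ ($t = \frac{25 + 10}{5} = \frac{1}{5} \cdot 35 = 7$)
$t \left(-6\right)^{2} = 7 \left(-6\right)^{2} = 7 \cdot 36 = 252$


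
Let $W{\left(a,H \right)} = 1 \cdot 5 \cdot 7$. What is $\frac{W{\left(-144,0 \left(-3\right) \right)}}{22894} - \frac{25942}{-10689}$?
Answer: $\frac{84898609}{34959138} \approx 2.4285$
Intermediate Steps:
$W{\left(a,H \right)} = 35$ ($W{\left(a,H \right)} = 5 \cdot 7 = 35$)
$\frac{W{\left(-144,0 \left(-3\right) \right)}}{22894} - \frac{25942}{-10689} = \frac{35}{22894} - \frac{25942}{-10689} = 35 \cdot \frac{1}{22894} - - \frac{3706}{1527} = \frac{35}{22894} + \frac{3706}{1527} = \frac{84898609}{34959138}$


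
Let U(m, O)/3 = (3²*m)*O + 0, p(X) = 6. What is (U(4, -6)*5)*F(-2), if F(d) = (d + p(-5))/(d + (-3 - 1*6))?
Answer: 12960/11 ≈ 1178.2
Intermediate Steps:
U(m, O) = 27*O*m (U(m, O) = 3*((3²*m)*O + 0) = 3*((9*m)*O + 0) = 3*(9*O*m + 0) = 3*(9*O*m) = 27*O*m)
F(d) = (6 + d)/(-9 + d) (F(d) = (d + 6)/(d + (-3 - 1*6)) = (6 + d)/(d + (-3 - 6)) = (6 + d)/(d - 9) = (6 + d)/(-9 + d))
(U(4, -6)*5)*F(-2) = ((27*(-6)*4)*5)*((6 - 2)/(-9 - 2)) = (-648*5)*(4/(-11)) = -(-3240)*4/11 = -3240*(-4/11) = 12960/11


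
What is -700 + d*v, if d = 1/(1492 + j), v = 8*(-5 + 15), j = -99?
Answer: -975020/1393 ≈ -699.94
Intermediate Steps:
v = 80 (v = 8*10 = 80)
d = 1/1393 (d = 1/(1492 - 99) = 1/1393 ≈ 0.00071787)
-700 + d*v = -700 + (1/1393)*80 = -700 + 80/1393 = -975020/1393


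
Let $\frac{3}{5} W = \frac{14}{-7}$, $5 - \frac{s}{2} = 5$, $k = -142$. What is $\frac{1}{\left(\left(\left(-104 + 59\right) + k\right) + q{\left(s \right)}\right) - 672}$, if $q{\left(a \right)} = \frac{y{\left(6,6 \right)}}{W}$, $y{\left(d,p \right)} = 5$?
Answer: $- \frac{2}{1721} \approx -0.0011621$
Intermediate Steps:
$s = 0$ ($s = 10 - 10 = 0$)
$W = - \frac{10}{3}$ ($W = \frac{5 \frac{14}{-7}}{3} = \frac{5 \cdot 14 \left(- \frac{1}{7}\right)}{3} = \frac{5}{3} \left(-2\right) = - \frac{10}{3} \approx -3.3333$)
$q{\left(a \right)} = - \frac{3}{2}$ ($q{\left(a \right)} = \frac{5}{- \frac{10}{3}} = 5 \left(- \frac{3}{10}\right) = - \frac{3}{2}$)
$\frac{1}{\left(\left(\left(-104 + 59\right) + k\right) + q{\left(s \right)}\right) - 672} = \frac{1}{\left(\left(\left(-104 + 59\right) - 142\right) - \frac{3}{2}\right) - 672} = \frac{1}{\left(\left(-45 - 142\right) - \frac{3}{2}\right) - 672} = \frac{1}{\left(-187 - \frac{3}{2}\right) - 672} = \frac{1}{- \frac{377}{2} - 672} = \frac{1}{- \frac{1721}{2}} = - \frac{2}{1721}$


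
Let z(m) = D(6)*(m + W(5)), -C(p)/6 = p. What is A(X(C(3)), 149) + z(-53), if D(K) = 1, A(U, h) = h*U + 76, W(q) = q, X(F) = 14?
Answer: 2114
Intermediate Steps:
C(p) = -6*p
A(U, h) = 76 + U*h (A(U, h) = U*h + 76 = 76 + U*h)
z(m) = 5 + m (z(m) = 1*(m + 5) = 1*(5 + m) = 5 + m)
A(X(C(3)), 149) + z(-53) = (76 + 14*149) + (5 - 53) = (76 + 2086) - 48 = 2162 - 48 = 2114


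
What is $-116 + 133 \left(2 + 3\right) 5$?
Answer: $3209$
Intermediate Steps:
$-116 + 133 \left(2 + 3\right) 5 = -116 + 133 \cdot 5 \cdot 5 = -116 + 133 \cdot 25 = -116 + 3325 = 3209$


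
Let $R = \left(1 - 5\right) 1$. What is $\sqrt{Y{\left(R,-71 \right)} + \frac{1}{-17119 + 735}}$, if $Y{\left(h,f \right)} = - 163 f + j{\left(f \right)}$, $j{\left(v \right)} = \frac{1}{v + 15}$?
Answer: $\frac{\sqrt{9290975183}}{896} \approx 107.58$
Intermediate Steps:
$j{\left(v \right)} = \frac{1}{15 + v}$
$R = -4$ ($R = \left(-4\right) 1 = -4$)
$Y{\left(h,f \right)} = \frac{1}{15 + f} - 163 f$ ($Y{\left(h,f \right)} = - 163 f + \frac{1}{15 + f} = \frac{1}{15 + f} - 163 f$)
$\sqrt{Y{\left(R,-71 \right)} + \frac{1}{-17119 + 735}} = \sqrt{\frac{1 - - 11573 \left(15 - 71\right)}{15 - 71} + \frac{1}{-17119 + 735}} = \sqrt{\frac{1 - \left(-11573\right) \left(-56\right)}{-56} + \frac{1}{-16384}} = \sqrt{- \frac{1 - 648088}{56} - \frac{1}{16384}} = \sqrt{\left(- \frac{1}{56}\right) \left(-648087\right) - \frac{1}{16384}} = \sqrt{\frac{648087}{56} - \frac{1}{16384}} = \sqrt{\frac{1327282169}{114688}} = \frac{\sqrt{9290975183}}{896}$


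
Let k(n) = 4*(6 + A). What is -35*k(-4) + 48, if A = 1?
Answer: -932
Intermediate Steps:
k(n) = 28 (k(n) = 4*(6 + 1) = 4*7 = 28)
-35*k(-4) + 48 = -35*28 + 48 = -980 + 48 = -932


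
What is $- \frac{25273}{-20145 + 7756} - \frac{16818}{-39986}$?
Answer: $\frac{609462190}{247693277} \approx 2.4606$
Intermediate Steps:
$- \frac{25273}{-20145 + 7756} - \frac{16818}{-39986} = - \frac{25273}{-12389} - - \frac{8409}{19993} = \left(-25273\right) \left(- \frac{1}{12389}\right) + \frac{8409}{19993} = \frac{25273}{12389} + \frac{8409}{19993} = \frac{609462190}{247693277}$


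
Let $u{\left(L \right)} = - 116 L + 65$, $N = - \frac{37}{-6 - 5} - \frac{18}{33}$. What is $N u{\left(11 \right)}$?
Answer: $- \frac{37541}{11} \approx -3412.8$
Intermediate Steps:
$N = \frac{31}{11}$ ($N = - \frac{37}{-6 - 5} - \frac{6}{11} = - \frac{37}{-11} - \frac{6}{11} = \left(-37\right) \left(- \frac{1}{11}\right) - \frac{6}{11} = \frac{37}{11} - \frac{6}{11} = \frac{31}{11} \approx 2.8182$)
$u{\left(L \right)} = 65 - 116 L$
$N u{\left(11 \right)} = \frac{31 \left(65 - 1276\right)}{11} = \frac{31}{11} \left(-1211\right) = - \frac{37541}{11}$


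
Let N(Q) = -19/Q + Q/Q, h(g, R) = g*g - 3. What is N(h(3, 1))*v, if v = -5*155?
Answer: 10075/6 ≈ 1679.2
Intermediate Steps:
h(g, R) = -3 + g² (h(g, R) = g² - 3 = -3 + g²)
v = -775
N(Q) = 1 - 19/Q (N(Q) = -19/Q + 1 = 1 - 19/Q)
N(h(3, 1))*v = ((-19 + (-3 + 3²))/(-3 + 3²))*(-775) = ((-19 + (-3 + 9))/(-3 + 9))*(-775) = ((-19 + 6)/6)*(-775) = ((⅙)*(-13))*(-775) = -13/6*(-775) = 10075/6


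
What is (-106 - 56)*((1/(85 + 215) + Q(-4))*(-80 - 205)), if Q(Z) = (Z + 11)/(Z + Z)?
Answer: -804897/20 ≈ -40245.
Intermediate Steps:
Q(Z) = (11 + Z)/(2*Z) (Q(Z) = (11 + Z)/((2*Z)) = (11 + Z)*(1/(2*Z)) = (11 + Z)/(2*Z))
(-106 - 56)*((1/(85 + 215) + Q(-4))*(-80 - 205)) = (-106 - 56)*((1/(85 + 215) + (½)*(11 - 4)/(-4))*(-80 - 205)) = -162*(1/300 + (½)*(-¼)*7)*(-285) = -162*(1/300 - 7/8)*(-285) = -(-14121)*(-285)/100 = -162*9937/40 = -804897/20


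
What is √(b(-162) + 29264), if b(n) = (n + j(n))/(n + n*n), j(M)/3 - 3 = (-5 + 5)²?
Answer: √27307871710/966 ≈ 171.07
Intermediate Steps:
j(M) = 9 (j(M) = 9 + 3*(-5 + 5)² = 9 + 3*0² = 9 + 3*0 = 9 + 0 = 9)
b(n) = (9 + n)/(n + n²) (b(n) = (n + 9)/(n + n*n) = (9 + n)/(n + n²))
√(b(-162) + 29264) = √((9 - 162)/((-162)*(1 - 162)) + 29264) = √(-1/162*(-153)/(-161) + 29264) = √(-1/162*(-1/161)*(-153) + 29264) = √(-17/2898 + 29264) = √(84807055/2898) = √27307871710/966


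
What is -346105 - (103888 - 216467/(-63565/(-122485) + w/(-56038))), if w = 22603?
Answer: 225741543231583/158705403 ≈ 1.4224e+6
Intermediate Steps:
-346105 - (103888 - 216467/(-63565/(-122485) + w/(-56038))) = -346105 - (103888 - 216467/(-63565/(-122485) + 22603/(-56038))) = -346105 - (103888 - 216467/(-63565*(-1/122485) + 22603*(-1/56038))) = -346105 - (103888 - 216467/(12713/24497 - 22603/56038)) = -346105 - (103888 - 216467/158705403/1372762886) = -346105 - (103888 - 216467*1372762886/158705403) = -346105 - (103888 - 297157863643762/158705403) = -346105 - 1*(-280670276736898/158705403) = -346105 + 280670276736898/158705403 = 225741543231583/158705403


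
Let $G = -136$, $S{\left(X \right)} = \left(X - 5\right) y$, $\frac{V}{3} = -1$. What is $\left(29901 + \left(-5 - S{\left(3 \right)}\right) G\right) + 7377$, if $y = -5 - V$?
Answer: $38502$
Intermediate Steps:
$V = -3$ ($V = 3 \left(-1\right) = -3$)
$y = -2$ ($y = -5 - -3 = -5 + 3 = -2$)
$S{\left(X \right)} = 10 - 2 X$ ($S{\left(X \right)} = \left(X - 5\right) \left(-2\right) = \left(-5 + X\right) \left(-2\right) = 10 - 2 X$)
$\left(29901 + \left(-5 - S{\left(3 \right)}\right) G\right) + 7377 = \left(29901 + \left(-5 - \left(10 - 6\right)\right) \left(-136\right)\right) + 7377 = \left(29901 + \left(-5 - 4\right) \left(-136\right)\right) + 7377 = \left(29901 - -1224\right) + 7377 = \left(29901 + 1224\right) + 7377 = 31125 + 7377 = 38502$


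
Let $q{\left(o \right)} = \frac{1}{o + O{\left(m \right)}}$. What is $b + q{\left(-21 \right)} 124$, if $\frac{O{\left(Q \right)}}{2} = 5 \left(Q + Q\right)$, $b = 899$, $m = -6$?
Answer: $\frac{126635}{141} \approx 898.12$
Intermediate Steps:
$O{\left(Q \right)} = 20 Q$ ($O{\left(Q \right)} = 2 \cdot 5 \left(Q + Q\right) = 2 \cdot 5 \cdot 2 Q = 2 \cdot 10 Q = 20 Q$)
$q{\left(o \right)} = \frac{1}{-120 + o}$ ($q{\left(o \right)} = \frac{1}{o + 20 \left(-6\right)} = \frac{1}{o - 120} = \frac{1}{-120 + o}$)
$b + q{\left(-21 \right)} 124 = 899 + \frac{1}{-120 - 21} \cdot 124 = 899 + \frac{1}{-141} \cdot 124 = 899 - \frac{124}{141} = \frac{126635}{141}$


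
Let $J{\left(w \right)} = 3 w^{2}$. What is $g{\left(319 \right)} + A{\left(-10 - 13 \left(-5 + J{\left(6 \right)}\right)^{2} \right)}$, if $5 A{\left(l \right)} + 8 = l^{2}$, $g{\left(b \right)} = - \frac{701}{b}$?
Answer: $\frac{6068610481894}{1595} \approx 3.8048 \cdot 10^{9}$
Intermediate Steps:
$A{\left(l \right)} = - \frac{8}{5} + \frac{l^{2}}{5}$
$g{\left(319 \right)} + A{\left(-10 - 13 \left(-5 + J{\left(6 \right)}\right)^{2} \right)} = - \frac{701}{319} - \left(\frac{8}{5} - \frac{\left(-10 - 13 \left(-5 + 3 \cdot 6^{2}\right)^{2}\right)^{2}}{5}\right) = \left(-701\right) \frac{1}{319} - \left(\frac{8}{5} - \frac{\left(-10 - 13 \left(-5 + 3 \cdot 36\right)^{2}\right)^{2}}{5}\right) = - \frac{701}{319} - \left(\frac{8}{5} - \frac{\left(-10 - 13 \left(-5 + 108\right)^{2}\right)^{2}}{5}\right) = - \frac{701}{319} - \left(\frac{8}{5} - \frac{\left(-10 - 13 \cdot 103^{2}\right)^{2}}{5}\right) = - \frac{701}{319} - \left(\frac{8}{5} - \frac{\left(-10 - 137917\right)^{2}}{5}\right) = - \frac{701}{319} - \left(\frac{8}{5} - \frac{\left(-137927\right)^{2}}{5}\right) = - \frac{701}{319} + \left(- \frac{8}{5} + \frac{1}{5} \cdot 19023857329\right) = - \frac{701}{319} + \left(- \frac{8}{5} + \frac{19023857329}{5}\right) = - \frac{701}{319} + \frac{19023857321}{5} = \frac{6068610481894}{1595}$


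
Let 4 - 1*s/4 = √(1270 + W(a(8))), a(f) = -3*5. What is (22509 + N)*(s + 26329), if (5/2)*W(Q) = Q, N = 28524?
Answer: 1344464385 - 816528*√79 ≈ 1.3372e+9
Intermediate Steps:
a(f) = -15
W(Q) = 2*Q/5
s = 16 - 16*√79 (s = 16 - 4*√(1270 + (⅖)*(-15)) = 16 - 4*√(1270 - 6) = 16 - 16*√79 ≈ -126.21)
(22509 + N)*(s + 26329) = (22509 + 28524)*((16 - 16*√79) + 26329) = 51033*(26345 - 16*√79) = 1344464385 - 816528*√79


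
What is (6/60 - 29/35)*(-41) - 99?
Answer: -4839/70 ≈ -69.129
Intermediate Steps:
(6/60 - 29/35)*(-41) - 99 = (6*(1/60) - 29*1/35)*(-41) - 99 = (⅒ - 29/35)*(-41) - 99 = -51/70*(-41) - 99 = 2091/70 - 99 = -4839/70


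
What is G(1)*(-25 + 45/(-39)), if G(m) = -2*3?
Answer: 2040/13 ≈ 156.92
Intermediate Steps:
G(m) = -6
G(1)*(-25 + 45/(-39)) = -6*(-25 + 45/(-39)) = -6*(-25 + 45*(-1/39)) = -6*(-25 - 15/13) = -6*(-340/13) = 2040/13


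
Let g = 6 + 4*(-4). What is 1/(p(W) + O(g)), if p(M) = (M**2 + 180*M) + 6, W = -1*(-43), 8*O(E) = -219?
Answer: 8/76541 ≈ 0.00010452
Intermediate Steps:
g = -10 (g = 6 - 16 = -10)
O(E) = -219/8 (O(E) = (1/8)*(-219) = -219/8)
W = 43
p(M) = 6 + M**2 + 180*M
1/(p(W) + O(g)) = 1/((6 + 43**2 + 180*43) - 219/8) = 1/((6 + 1849 + 7740) - 219/8) = 1/(9595 - 219/8) = 1/(76541/8) = 8/76541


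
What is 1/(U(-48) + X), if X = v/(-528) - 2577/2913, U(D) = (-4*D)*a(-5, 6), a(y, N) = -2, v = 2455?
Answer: -512688/199709549 ≈ -0.0025672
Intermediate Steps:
U(D) = 8*D (U(D) = -4*D*(-2) = 8*D)
X = -2837357/512688 (X = 2455/(-528) - 2577/2913 = 2455*(-1/528) - 2577*1/2913 = -2455/528 - 859/971 = -2837357/512688 ≈ -5.5343)
1/(U(-48) + X) = 1/(8*(-48) - 2837357/512688) = 1/(-384 - 2837357/512688) = 1/(-199709549/512688) = -512688/199709549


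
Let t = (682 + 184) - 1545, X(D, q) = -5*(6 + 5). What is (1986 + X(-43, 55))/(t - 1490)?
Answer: -1931/2169 ≈ -0.89027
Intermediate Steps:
X(D, q) = -55 (X(D, q) = -5*11 = -55)
t = -679 (t = 866 - 1545 = -679)
(1986 + X(-43, 55))/(t - 1490) = (1986 - 55)/(-679 - 1490) = 1931/(-2169) = 1931*(-1/2169) = -1931/2169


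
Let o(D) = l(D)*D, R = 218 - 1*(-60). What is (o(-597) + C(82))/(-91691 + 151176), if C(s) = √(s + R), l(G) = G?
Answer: 356409/59485 + 6*√10/59485 ≈ 5.9919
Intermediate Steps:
R = 278 (R = 218 + 60 = 278)
C(s) = √(278 + s) (C(s) = √(s + 278) = √(278 + s))
o(D) = D² (o(D) = D*D = D²)
(o(-597) + C(82))/(-91691 + 151176) = ((-597)² + √(278 + 82))/(-91691 + 151176) = (356409 + √360)/59485 = (356409 + 6*√10)*(1/59485) = 356409/59485 + 6*√10/59485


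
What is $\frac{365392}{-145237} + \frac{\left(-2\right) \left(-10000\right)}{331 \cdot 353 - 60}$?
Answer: $- \frac{39766833936}{16961212571} \approx -2.3446$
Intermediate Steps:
$\frac{365392}{-145237} + \frac{\left(-2\right) \left(-10000\right)}{331 \cdot 353 - 60} = 365392 \left(- \frac{1}{145237}\right) + \frac{20000}{116843 - 60} = - \frac{365392}{145237} + \frac{20000}{116783} = - \frac{39766833936}{16961212571}$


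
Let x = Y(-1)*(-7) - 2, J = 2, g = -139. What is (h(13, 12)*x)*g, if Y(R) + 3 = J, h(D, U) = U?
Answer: -8340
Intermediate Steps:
Y(R) = -1 (Y(R) = -3 + 2 = -1)
x = 5 (x = -1*(-7) - 2 = 7 - 2 = 5)
(h(13, 12)*x)*g = (12*5)*(-139) = 60*(-139) = -8340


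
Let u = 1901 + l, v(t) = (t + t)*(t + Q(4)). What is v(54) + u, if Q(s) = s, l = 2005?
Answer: 10170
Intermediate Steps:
v(t) = 2*t*(4 + t) (v(t) = (t + t)*(t + 4) = (2*t)*(4 + t) = 2*t*(4 + t))
u = 3906 (u = 1901 + 2005 = 3906)
v(54) + u = 2*54*(4 + 54) + 3906 = 2*54*58 + 3906 = 6264 + 3906 = 10170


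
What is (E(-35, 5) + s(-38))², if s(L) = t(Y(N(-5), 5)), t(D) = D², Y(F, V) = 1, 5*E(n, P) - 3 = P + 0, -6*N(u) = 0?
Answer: 169/25 ≈ 6.7600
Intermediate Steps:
N(u) = 0 (N(u) = -⅙*0 = 0)
E(n, P) = ⅗ + P/5 (E(n, P) = ⅗ + (P + 0)/5 = ⅗ + P/5)
s(L) = 1 (s(L) = 1² = 1)
(E(-35, 5) + s(-38))² = ((⅗ + (⅕)*5) + 1)² = ((⅗ + 1) + 1)² = (8/5 + 1)² = (13/5)² = 169/25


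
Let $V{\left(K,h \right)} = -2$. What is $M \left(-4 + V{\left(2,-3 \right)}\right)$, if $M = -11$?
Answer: $66$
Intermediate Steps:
$M \left(-4 + V{\left(2,-3 \right)}\right) = - 11 \left(-4 - 2\right) = \left(-11\right) \left(-6\right) = 66$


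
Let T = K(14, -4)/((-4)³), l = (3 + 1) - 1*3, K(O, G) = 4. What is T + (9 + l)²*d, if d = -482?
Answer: -771201/16 ≈ -48200.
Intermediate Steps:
l = 1 (l = 4 - 3 = 1)
T = -1/16 (T = 4/((-4)³) = 4/(-64) = 4*(-1/64) = -1/16 ≈ -0.062500)
T + (9 + l)²*d = -1/16 + (9 + 1)²*(-482) = -1/16 + 10²*(-482) = -1/16 + 100*(-482) = -1/16 - 48200 = -771201/16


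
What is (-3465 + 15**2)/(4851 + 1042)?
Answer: -3240/5893 ≈ -0.54980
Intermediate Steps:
(-3465 + 15**2)/(4851 + 1042) = (-3465 + 225)/5893 = -3240*1/5893 = -3240/5893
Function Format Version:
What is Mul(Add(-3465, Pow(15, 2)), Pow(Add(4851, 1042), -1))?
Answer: Rational(-3240, 5893) ≈ -0.54980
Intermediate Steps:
Mul(Add(-3465, Pow(15, 2)), Pow(Add(4851, 1042), -1)) = Mul(Add(-3465, 225), Pow(5893, -1)) = Mul(-3240, Rational(1, 5893)) = Rational(-3240, 5893)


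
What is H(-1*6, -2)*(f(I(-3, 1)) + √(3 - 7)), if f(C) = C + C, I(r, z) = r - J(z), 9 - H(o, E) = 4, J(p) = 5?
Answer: -80 + 10*I ≈ -80.0 + 10.0*I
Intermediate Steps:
H(o, E) = 5 (H(o, E) = 9 - 1*4 = 9 - 4 = 5)
I(r, z) = -5 + r (I(r, z) = r - 1*5 = r - 5 = -5 + r)
f(C) = 2*C
H(-1*6, -2)*(f(I(-3, 1)) + √(3 - 7)) = 5*(2*(-5 - 3) + √(3 - 7)) = 5*(2*(-8) + √(-4)) = 5*(-16 + 2*I) = -80 + 10*I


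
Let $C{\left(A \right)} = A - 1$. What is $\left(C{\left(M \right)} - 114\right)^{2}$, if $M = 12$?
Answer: $10609$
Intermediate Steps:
$C{\left(A \right)} = -1 + A$ ($C{\left(A \right)} = A - 1 = -1 + A$)
$\left(C{\left(M \right)} - 114\right)^{2} = \left(\left(-1 + 12\right) - 114\right)^{2} = \left(11 - 114\right)^{2} = \left(-103\right)^{2} = 10609$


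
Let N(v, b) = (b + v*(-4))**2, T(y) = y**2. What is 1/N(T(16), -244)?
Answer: 1/1607824 ≈ 6.2196e-7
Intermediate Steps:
N(v, b) = (b - 4*v)**2
1/N(T(16), -244) = 1/((-244 - 4*16**2)**2) = 1/((-244 - 4*256)**2) = 1/((-244 - 1024)**2) = 1/((-1268)**2) = 1/1607824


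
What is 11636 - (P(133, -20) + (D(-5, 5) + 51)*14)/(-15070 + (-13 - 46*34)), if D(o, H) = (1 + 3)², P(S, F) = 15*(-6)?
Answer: 193705340/16647 ≈ 11636.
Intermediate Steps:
P(S, F) = -90
D(o, H) = 16 (D(o, H) = 4² = 16)
11636 - (P(133, -20) + (D(-5, 5) + 51)*14)/(-15070 + (-13 - 46*34)) = 11636 - (-90 + (16 + 51)*14)/(-15070 + (-13 - 46*34)) = 11636 - (-90 + 67*14)/(-15070 + (-13 - 1564)) = 11636 - (-90 + 938)/(-15070 - 1577) = 11636 - 848/(-16647) = 11636 - 848*(-1)/16647 = 11636 - 1*(-848/16647) = 11636 + 848/16647 = 193705340/16647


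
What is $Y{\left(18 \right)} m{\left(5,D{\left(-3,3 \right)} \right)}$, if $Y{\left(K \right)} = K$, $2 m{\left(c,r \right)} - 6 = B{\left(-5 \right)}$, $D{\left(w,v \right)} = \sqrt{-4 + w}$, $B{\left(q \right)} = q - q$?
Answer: $54$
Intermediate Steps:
$B{\left(q \right)} = 0$
$m{\left(c,r \right)} = 3$ ($m{\left(c,r \right)} = 3 + \frac{1}{2} \cdot 0 = 3 + 0 = 3$)
$Y{\left(18 \right)} m{\left(5,D{\left(-3,3 \right)} \right)} = 18 \cdot 3 = 54$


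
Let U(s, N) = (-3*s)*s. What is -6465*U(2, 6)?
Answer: 77580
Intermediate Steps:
U(s, N) = -3*s²
-6465*U(2, 6) = -(-19395)*2² = -(-19395)*4 = -6465*(-12) = 77580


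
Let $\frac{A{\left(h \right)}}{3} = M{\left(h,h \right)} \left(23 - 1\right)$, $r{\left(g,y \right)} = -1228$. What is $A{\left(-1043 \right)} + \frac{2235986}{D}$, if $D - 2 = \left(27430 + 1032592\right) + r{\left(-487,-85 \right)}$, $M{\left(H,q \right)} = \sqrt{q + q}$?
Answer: $\frac{1117993}{529398} + 66 i \sqrt{2086} \approx 2.1118 + 3014.4 i$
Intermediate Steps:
$M{\left(H,q \right)} = \sqrt{2} \sqrt{q}$ ($M{\left(H,q \right)} = \sqrt{2 q} = \sqrt{2} \sqrt{q}$)
$D = 1058796$ ($D = 2 + \left(\left(27430 + 1032592\right) - 1228\right) = 2 + \left(1060022 - 1228\right) = 2 + 1058794 = 1058796$)
$A{\left(h \right)} = 66 \sqrt{2} \sqrt{h}$ ($A{\left(h \right)} = 3 \sqrt{2} \sqrt{h} \left(23 - 1\right) = 3 \sqrt{2} \sqrt{h} 22 = 3 \cdot 22 \sqrt{2} \sqrt{h} = 66 \sqrt{2} \sqrt{h}$)
$A{\left(-1043 \right)} + \frac{2235986}{D} = 66 \sqrt{2} \sqrt{-1043} + \frac{2235986}{1058796} = 66 \sqrt{2} i \sqrt{1043} + 2235986 \cdot \frac{1}{1058796} = 66 i \sqrt{2086} + \frac{1117993}{529398} = \frac{1117993}{529398} + 66 i \sqrt{2086}$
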